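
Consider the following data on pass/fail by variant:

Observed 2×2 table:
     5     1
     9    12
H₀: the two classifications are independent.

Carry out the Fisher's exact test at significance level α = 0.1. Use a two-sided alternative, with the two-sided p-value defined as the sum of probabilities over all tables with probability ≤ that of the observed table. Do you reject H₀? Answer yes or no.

Margins: r₁=6, r₂=21, c₁=14, c₂=13, n=27
p_obs = C(6,5)·C(21,9)/C(27,14); sum pmf over tables with pmf ≤ p_obs
p-value (two-sided) = 0.16473
At α=0.1: p ≥ α → fail to reject H₀

reject H₀: no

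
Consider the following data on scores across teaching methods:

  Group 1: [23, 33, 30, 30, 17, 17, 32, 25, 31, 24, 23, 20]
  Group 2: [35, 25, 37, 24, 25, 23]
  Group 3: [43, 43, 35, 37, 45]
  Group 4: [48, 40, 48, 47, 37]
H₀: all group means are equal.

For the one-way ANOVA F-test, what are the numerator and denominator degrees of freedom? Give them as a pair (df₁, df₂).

k = 4 groups, N = 28 total
df = (k−1, N−k) = (4−1, 28−4) = (3, 24)

degrees of freedom = [3, 24]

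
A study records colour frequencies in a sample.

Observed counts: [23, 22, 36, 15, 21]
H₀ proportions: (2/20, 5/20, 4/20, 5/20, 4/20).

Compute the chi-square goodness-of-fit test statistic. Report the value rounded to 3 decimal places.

n = 117; E_i = n·p_i = [11.70, 29.25, 23.40, 29.25, 23.40]
χ² = (23−11.70)²/11.70 + (22−29.25)²/29.25 + (36−23.40)²/23.40 + (15−29.25)²/29.25 + (21−23.40)²/23.40 = 26.6838
df = 4

test statistic = 26.684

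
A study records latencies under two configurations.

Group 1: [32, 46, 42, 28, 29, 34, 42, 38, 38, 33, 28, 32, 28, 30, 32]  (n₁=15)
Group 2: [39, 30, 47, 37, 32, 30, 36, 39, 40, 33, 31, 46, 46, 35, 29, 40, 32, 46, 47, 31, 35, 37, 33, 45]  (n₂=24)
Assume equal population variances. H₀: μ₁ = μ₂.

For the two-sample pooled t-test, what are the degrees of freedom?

degrees of freedom = 37

df = n₁ + n₂ − 2 = 15 + 24 − 2 = 37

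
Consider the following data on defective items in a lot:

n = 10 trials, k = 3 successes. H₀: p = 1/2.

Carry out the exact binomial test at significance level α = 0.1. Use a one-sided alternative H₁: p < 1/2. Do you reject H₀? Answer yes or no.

Exact binomial: n=10, k=3, p₀=1/2=0.5000
P(X≤3) from Σ C(n,i)·p₀^i·(1−p₀)^(n−i)
p-value (one-sided, H₁ less) = 0.17188
At α=0.1: p ≥ α → fail to reject H₀

reject H₀: no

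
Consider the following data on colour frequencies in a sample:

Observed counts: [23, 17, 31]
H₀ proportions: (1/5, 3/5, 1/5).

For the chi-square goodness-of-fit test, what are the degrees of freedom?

df = k − 1 = 3 − 1 = 2

degrees of freedom = 2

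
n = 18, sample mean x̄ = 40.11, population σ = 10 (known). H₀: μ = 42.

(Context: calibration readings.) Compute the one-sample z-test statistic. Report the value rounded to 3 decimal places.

SE = σ/√n = 10/√18 = 2.3570
z = (x̄−μ₀)/SE = (40.11−42)/2.3570 = -0.8019

test statistic = -0.802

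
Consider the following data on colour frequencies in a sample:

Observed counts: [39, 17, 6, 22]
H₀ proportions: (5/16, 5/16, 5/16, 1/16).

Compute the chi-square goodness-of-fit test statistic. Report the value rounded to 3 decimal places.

test statistic = 78.514

n = 84; E_i = n·p_i = [26.25, 26.25, 26.25, 5.25]
χ² = (39−26.25)²/26.25 + (17−26.25)²/26.25 + (6−26.25)²/26.25 + (22−5.25)²/5.25 = 78.5143
df = 3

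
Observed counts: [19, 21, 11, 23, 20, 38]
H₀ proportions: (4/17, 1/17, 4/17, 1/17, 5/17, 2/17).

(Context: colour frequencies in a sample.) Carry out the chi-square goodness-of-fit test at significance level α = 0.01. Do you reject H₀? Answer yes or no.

reject H₀: yes

n = 132; E_i = n·p_i = [31.06, 7.76, 31.06, 7.76, 38.82, 15.53]
χ² = (19−31.06)²/31.06 + (21−7.76)²/7.76 + (11−31.06)²/31.06 + (23−7.76)²/7.76 + (20−38.82)²/38.82 + (38−15.53)²/15.53 = 111.7311
df = 5
p-value (upper-tail) = 0.00000
At α=0.01: p < α → reject H₀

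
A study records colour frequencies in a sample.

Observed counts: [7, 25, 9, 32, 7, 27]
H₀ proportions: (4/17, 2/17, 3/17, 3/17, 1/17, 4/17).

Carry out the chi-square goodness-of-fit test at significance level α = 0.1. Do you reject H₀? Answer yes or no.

reject H₀: yes

n = 107; E_i = n·p_i = [25.18, 12.59, 18.88, 18.88, 6.29, 25.18]
χ² = (7−25.18)²/25.18 + (25−12.59)²/12.59 + (9−18.88)²/18.88 + (32−18.88)²/18.88 + (7−6.29)²/6.29 + (27−25.18)²/25.18 = 39.8567
df = 5
p-value (upper-tail) = 0.00000
At α=0.1: p < α → reject H₀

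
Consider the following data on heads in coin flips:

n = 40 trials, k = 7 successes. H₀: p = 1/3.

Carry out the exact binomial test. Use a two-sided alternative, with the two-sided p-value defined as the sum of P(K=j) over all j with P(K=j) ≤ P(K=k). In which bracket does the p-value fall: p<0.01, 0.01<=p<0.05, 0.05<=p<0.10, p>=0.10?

Exact binomial: n=40, k=7, p₀=1/3=0.3333
P(X=j) = C(n,j)·p₀^j·(1−p₀)^(n−j); p = Σ P(X=j) over j with P(X=j) ≤ P(X=7)
p-value (two-sided) = 0.04254
→ bracket: 0.01<=p<0.05

p-value bracket: 0.01<=p<0.05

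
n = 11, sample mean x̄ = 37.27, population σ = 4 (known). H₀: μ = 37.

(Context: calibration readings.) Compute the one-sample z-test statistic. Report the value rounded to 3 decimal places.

test statistic = 0.224

SE = σ/√n = 4/√11 = 1.2060
z = (x̄−μ₀)/SE = (37.27−37)/1.2060 = 0.2239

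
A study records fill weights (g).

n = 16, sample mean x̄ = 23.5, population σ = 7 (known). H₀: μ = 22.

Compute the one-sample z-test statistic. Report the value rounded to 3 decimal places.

SE = σ/√n = 7/√16 = 1.7500
z = (x̄−μ₀)/SE = (23.5−22)/1.7500 = 0.8571

test statistic = 0.857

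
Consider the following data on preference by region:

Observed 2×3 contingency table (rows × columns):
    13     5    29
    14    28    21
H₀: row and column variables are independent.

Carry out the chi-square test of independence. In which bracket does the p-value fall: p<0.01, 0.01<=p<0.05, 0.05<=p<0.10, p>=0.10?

p-value bracket: p<0.01

Row totals [47, 63], col totals [27, 33, 50], n=110
χ² = (13−11.54)²/11.54 + (5−14.10)²/14.10 + (29−21.36)²/21.36 + (14−15.46)²/15.46 + (28−18.90)²/18.90 + (21−28.64)²/28.64 = 15.3447
df = 2
p-value (upper-tail) = 0.00047
→ bracket: p<0.01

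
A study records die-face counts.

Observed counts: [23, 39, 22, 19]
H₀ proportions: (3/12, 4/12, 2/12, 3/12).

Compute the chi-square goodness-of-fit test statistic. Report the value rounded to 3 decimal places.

test statistic = 4.058

n = 103; E_i = n·p_i = [25.75, 34.33, 17.17, 25.75]
χ² = (23−25.75)²/25.75 + (39−34.33)²/34.33 + (22−17.17)²/17.17 + (19−25.75)²/25.75 = 4.0583
df = 3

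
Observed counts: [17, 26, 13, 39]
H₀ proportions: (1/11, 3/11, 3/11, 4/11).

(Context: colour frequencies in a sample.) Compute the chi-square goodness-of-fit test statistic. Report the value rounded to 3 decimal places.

test statistic = 15.106

n = 95; E_i = n·p_i = [8.64, 25.91, 25.91, 34.55]
χ² = (17−8.64)²/8.64 + (26−25.91)²/25.91 + (13−25.91)²/25.91 + (39−34.55)²/34.55 = 15.1061
df = 3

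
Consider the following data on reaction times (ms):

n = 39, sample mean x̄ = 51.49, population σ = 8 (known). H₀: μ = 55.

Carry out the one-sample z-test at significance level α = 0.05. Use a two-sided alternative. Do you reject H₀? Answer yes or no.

reject H₀: yes

SE = σ/√n = 8/√39 = 1.2810
z = (x̄−μ₀)/SE = (51.49−55)/1.2810 = -2.7400
p-value (two-sided) = 0.00614
At α=0.05: p < α → reject H₀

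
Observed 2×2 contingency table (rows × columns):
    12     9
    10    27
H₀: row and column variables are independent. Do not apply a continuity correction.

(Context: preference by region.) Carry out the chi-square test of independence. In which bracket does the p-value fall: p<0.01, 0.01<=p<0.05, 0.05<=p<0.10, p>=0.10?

p-value bracket: 0.01<=p<0.05

Row totals [21, 37], col totals [22, 36], n=58
χ² = (12−7.97)²/7.97 + (9−13.03)²/13.03 + (10−14.03)²/14.03 + (27−22.97)²/22.97 = 5.1608
df = 1
p-value (upper-tail) = 0.02310
→ bracket: 0.01<=p<0.05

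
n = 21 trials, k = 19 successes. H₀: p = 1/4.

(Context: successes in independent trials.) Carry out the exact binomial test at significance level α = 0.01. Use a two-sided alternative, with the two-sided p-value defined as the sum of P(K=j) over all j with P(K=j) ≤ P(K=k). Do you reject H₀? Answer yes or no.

reject H₀: yes

Exact binomial: n=21, k=19, p₀=1/4=0.2500
P(X=j) = C(n,j)·p₀^j·(1−p₀)^(n−j); p = Σ P(X=j) over j with P(X=j) ≤ P(X=19)
p-value (two-sided) = 0.00000
At α=0.01: p < α → reject H₀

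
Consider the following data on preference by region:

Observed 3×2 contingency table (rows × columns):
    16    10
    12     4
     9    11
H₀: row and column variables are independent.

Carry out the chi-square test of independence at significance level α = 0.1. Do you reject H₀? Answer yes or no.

Row totals [26, 16, 20], col totals [37, 25], n=62
χ² = (16−15.52)²/15.52 + (10−10.48)²/10.48 + (12−9.55)²/9.55 + (4−6.45)²/6.45 + (9−11.94)²/11.94 + (11−8.06)²/8.06 = 3.3890
df = 2
p-value (upper-tail) = 0.18369
At α=0.1: p ≥ α → fail to reject H₀

reject H₀: no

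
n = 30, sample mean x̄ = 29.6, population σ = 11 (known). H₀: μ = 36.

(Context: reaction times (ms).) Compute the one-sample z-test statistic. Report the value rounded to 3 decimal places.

SE = σ/√n = 11/√30 = 2.0083
z = (x̄−μ₀)/SE = (29.6−36)/2.0083 = -3.1867

test statistic = -3.187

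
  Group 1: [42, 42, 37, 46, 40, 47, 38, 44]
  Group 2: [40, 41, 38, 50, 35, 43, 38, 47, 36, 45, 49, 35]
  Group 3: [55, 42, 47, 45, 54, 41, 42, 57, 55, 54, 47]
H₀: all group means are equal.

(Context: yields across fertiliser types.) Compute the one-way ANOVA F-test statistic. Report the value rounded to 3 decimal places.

Group means [42.00, 41.42, 49.00], grand mean 44.258
SSB = Σnᵢ(x̄ᵢ−x̄)² = 385.019; SSW = ΣΣ(x−x̄ᵢ)² = 776.917
MSB = 385.019/2 = 192.5094; MSW = 776.917/28 = 27.7470
F = MSB/MSW = 6.9380
df = (2, 28)

test statistic = 6.938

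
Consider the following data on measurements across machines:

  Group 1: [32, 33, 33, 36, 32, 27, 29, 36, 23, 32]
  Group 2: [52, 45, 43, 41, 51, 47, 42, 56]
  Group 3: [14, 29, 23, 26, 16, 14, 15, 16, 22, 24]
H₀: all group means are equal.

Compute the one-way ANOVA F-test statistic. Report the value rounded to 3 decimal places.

Group means [31.30, 47.12, 19.90], grand mean 31.750
SSB = Σnᵢ(x̄ᵢ−x̄)² = 3297.375; SSW = ΣΣ(x−x̄ᵢ)² = 621.875
MSB = 3297.375/2 = 1648.6875; MSW = 621.875/25 = 24.8750
F = MSB/MSW = 66.2789
df = (2, 25)

test statistic = 66.279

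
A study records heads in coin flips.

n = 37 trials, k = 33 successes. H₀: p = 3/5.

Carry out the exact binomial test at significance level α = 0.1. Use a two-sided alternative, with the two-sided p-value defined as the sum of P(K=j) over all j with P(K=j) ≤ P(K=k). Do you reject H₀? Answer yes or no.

Exact binomial: n=37, k=33, p₀=3/5=0.6000
P(X=j) = C(n,j)·p₀^j·(1−p₀)^(n−j); p = Σ P(X=j) over j with P(X=j) ≤ P(X=33)
p-value (two-sided) = 0.00015
At α=0.1: p < α → reject H₀

reject H₀: yes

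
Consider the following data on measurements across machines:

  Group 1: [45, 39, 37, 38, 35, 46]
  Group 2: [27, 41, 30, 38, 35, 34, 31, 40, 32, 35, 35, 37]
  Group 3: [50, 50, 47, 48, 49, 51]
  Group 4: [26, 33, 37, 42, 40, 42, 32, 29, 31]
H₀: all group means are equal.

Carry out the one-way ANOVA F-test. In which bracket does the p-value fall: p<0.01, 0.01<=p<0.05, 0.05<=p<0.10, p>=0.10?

p-value bracket: p<0.01

Group means [40.00, 34.58, 49.17, 34.67], grand mean 38.242
SSB = Σnᵢ(x̄ᵢ−x̄)² = 1010.311; SSW = ΣΣ(x−x̄ᵢ)² = 569.750
MSB = 1010.311/3 = 336.7702; MSW = 569.750/29 = 19.6466
F = MSB/MSW = 17.1414
df = (3, 29)
p-value (upper-tail) = 0.00000
→ bracket: p<0.01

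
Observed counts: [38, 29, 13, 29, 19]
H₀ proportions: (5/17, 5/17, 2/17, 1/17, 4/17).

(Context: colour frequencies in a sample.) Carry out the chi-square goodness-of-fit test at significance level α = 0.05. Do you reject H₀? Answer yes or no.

reject H₀: yes

n = 128; E_i = n·p_i = [37.65, 37.65, 15.06, 7.53, 30.12]
χ² = (38−37.65)²/37.65 + (29−37.65)²/37.65 + (13−15.06)²/15.06 + (29−7.53)²/7.53 + (19−30.12)²/30.12 = 67.5996
df = 4
p-value (upper-tail) = 0.00000
At α=0.05: p < α → reject H₀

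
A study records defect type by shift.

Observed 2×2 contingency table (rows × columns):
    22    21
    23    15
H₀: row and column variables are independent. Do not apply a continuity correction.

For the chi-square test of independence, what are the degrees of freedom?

degrees of freedom = 1

df = (r−1)(c−1) = (2−1)·(2−1) = 1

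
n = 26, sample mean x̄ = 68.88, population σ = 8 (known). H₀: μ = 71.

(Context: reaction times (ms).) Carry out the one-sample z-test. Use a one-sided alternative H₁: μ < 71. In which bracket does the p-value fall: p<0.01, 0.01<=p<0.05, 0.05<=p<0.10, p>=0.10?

p-value bracket: 0.05<=p<0.10

SE = σ/√n = 8/√26 = 1.5689
z = (x̄−μ₀)/SE = (68.88−71)/1.5689 = -1.3512
p-value (one-sided, H₁ less) = 0.08831
→ bracket: 0.05<=p<0.10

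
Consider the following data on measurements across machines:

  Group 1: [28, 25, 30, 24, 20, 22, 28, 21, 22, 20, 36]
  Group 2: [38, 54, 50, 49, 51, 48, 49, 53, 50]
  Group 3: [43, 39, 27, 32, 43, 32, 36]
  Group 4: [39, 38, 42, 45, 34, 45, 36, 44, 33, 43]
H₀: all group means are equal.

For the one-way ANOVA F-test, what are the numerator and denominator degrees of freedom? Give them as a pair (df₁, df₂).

degrees of freedom = [3, 33]

k = 4 groups, N = 37 total
df = (k−1, N−k) = (4−1, 37−4) = (3, 33)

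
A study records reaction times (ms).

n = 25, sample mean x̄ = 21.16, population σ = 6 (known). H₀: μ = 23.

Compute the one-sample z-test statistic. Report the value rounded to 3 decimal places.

test statistic = -1.533

SE = σ/√n = 6/√25 = 1.2000
z = (x̄−μ₀)/SE = (21.16−23)/1.2000 = -1.5333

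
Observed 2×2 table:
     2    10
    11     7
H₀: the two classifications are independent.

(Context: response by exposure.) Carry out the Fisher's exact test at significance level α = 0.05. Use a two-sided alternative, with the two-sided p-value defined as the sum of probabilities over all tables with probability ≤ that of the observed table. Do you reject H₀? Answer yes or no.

Margins: r₁=12, r₂=18, c₁=13, c₂=17, n=30
p_obs = C(12,2)·C(18,11)/C(30,13); sum pmf over tables with pmf ≤ p_obs
p-value (two-sided) = 0.02556
At α=0.05: p < α → reject H₀

reject H₀: yes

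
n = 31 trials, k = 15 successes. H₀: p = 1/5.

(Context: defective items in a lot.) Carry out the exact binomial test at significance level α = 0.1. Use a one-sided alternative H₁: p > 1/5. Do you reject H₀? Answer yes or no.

reject H₀: yes

Exact binomial: n=31, k=15, p₀=1/5=0.2000
P(X≥15) from Σ C(n,i)·p₀^i·(1−p₀)^(n−i)
p-value (one-sided, H₁ greater) = 0.00037
At α=0.1: p < α → reject H₀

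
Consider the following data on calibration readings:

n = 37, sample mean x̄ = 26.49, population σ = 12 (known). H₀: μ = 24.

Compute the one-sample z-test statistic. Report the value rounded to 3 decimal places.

SE = σ/√n = 12/√37 = 1.9728
z = (x̄−μ₀)/SE = (26.49−24)/1.9728 = 1.2622

test statistic = 1.262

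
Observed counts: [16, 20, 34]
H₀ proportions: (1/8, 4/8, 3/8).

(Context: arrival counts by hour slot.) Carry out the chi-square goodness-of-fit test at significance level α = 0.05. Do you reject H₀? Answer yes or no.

reject H₀: yes

n = 70; E_i = n·p_i = [8.75, 35.00, 26.25]
χ² = (16−8.75)²/8.75 + (20−35.00)²/35.00 + (34−26.25)²/26.25 = 14.7238
df = 2
p-value (upper-tail) = 0.00063
At α=0.05: p < α → reject H₀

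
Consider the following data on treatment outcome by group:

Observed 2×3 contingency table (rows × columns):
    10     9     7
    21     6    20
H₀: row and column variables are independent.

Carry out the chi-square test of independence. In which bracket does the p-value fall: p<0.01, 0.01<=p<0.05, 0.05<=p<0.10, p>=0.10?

Row totals [26, 47], col totals [31, 15, 27], n=73
χ² = (10−11.04)²/11.04 + (9−5.34)²/5.34 + (7−9.62)²/9.62 + (21−19.96)²/19.96 + (6−9.66)²/9.66 + (20−17.38)²/17.38 = 5.1474
df = 2
p-value (upper-tail) = 0.07625
→ bracket: 0.05<=p<0.10

p-value bracket: 0.05<=p<0.10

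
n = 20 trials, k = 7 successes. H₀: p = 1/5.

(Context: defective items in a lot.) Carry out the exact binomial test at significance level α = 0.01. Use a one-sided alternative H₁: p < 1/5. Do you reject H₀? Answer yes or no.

reject H₀: no

Exact binomial: n=20, k=7, p₀=1/5=0.2000
P(X≤7) from Σ C(n,i)·p₀^i·(1−p₀)^(n−i)
p-value (one-sided, H₁ less) = 0.96786
At α=0.01: p ≥ α → fail to reject H₀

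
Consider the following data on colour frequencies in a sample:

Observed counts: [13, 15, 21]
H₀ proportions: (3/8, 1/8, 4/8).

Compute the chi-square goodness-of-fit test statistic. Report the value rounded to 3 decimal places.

test statistic = 14.932

n = 49; E_i = n·p_i = [18.38, 6.12, 24.50]
χ² = (13−18.38)²/18.38 + (15−6.12)²/6.12 + (21−24.50)²/24.50 = 14.9320
df = 2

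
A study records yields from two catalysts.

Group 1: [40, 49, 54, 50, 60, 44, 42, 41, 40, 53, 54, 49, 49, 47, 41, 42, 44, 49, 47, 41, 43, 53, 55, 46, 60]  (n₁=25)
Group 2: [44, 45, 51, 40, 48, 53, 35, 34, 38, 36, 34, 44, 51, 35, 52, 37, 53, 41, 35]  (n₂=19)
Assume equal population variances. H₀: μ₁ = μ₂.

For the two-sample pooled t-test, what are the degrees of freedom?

degrees of freedom = 42

df = n₁ + n₂ − 2 = 25 + 19 − 2 = 42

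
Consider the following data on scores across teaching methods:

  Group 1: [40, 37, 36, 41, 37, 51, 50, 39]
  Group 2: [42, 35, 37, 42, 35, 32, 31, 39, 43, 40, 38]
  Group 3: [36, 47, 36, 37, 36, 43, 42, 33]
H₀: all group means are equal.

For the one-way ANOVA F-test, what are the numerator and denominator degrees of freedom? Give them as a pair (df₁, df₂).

k = 3 groups, N = 27 total
df = (k−1, N−k) = (3−1, 27−3) = (2, 24)

degrees of freedom = [2, 24]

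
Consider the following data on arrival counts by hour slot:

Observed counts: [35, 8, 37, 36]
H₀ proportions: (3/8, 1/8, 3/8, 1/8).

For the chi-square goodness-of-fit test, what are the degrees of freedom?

df = k − 1 = 4 − 1 = 3

degrees of freedom = 3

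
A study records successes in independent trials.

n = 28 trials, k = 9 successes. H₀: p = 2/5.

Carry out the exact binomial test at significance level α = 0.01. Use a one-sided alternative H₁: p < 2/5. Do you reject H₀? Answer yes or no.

reject H₀: no

Exact binomial: n=28, k=9, p₀=2/5=0.4000
P(X≤9) from Σ C(n,i)·p₀^i·(1−p₀)^(n−i)
p-value (one-sided, H₁ less) = 0.25881
At α=0.01: p ≥ α → fail to reject H₀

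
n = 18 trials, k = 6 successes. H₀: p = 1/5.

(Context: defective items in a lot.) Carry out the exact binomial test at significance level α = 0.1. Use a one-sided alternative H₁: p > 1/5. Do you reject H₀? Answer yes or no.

reject H₀: no

Exact binomial: n=18, k=6, p₀=1/5=0.2000
P(X≥6) from Σ C(n,i)·p₀^i·(1−p₀)^(n−i)
p-value (one-sided, H₁ greater) = 0.13292
At α=0.1: p ≥ α → fail to reject H₀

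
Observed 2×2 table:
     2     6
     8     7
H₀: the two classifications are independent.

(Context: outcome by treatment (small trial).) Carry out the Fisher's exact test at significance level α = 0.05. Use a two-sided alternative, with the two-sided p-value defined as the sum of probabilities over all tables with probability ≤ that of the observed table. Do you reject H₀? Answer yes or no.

Margins: r₁=8, r₂=15, c₁=10, c₂=13, n=23
p_obs = C(8,2)·C(15,8)/C(23,10); sum pmf over tables with pmf ≤ p_obs
p-value (two-sided) = 0.37879
At α=0.05: p ≥ α → fail to reject H₀

reject H₀: no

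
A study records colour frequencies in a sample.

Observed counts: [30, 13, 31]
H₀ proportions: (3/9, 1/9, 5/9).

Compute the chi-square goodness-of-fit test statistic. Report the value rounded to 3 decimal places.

test statistic = 6.416

n = 74; E_i = n·p_i = [24.67, 8.22, 41.11]
χ² = (30−24.67)²/24.67 + (13−8.22)²/8.22 + (31−41.11)²/41.11 = 6.4162
df = 2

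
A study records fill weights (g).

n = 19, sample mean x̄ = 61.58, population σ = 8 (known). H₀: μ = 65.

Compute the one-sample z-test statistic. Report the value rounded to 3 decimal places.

SE = σ/√n = 8/√19 = 1.8353
z = (x̄−μ₀)/SE = (61.58−65)/1.8353 = -1.8634

test statistic = -1.863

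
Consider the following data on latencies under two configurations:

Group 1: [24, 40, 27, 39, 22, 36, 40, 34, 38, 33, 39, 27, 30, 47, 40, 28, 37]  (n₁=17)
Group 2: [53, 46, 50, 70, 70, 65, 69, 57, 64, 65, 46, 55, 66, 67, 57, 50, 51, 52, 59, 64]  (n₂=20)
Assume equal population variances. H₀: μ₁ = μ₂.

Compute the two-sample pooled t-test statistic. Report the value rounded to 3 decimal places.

x̄₁=34.176, s₁=6.849, n₁=17
x̄₂=58.800, s₂=8.108, n₂=20
s_p² = [16·6.849² + 19·8.108²]/35 = 57.1334
SE = √(s_p²·(1/17+1/20)) = 2.4935
t = (34.176−58.800)/2.4935 = -9.8751
df = 35

test statistic = -9.875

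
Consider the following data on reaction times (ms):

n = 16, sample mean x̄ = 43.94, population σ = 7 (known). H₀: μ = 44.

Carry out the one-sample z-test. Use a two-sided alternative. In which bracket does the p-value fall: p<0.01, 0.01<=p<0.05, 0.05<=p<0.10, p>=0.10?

SE = σ/√n = 7/√16 = 1.7500
z = (x̄−μ₀)/SE = (43.94−44)/1.7500 = -0.0343
p-value (two-sided) = 0.97265
→ bracket: p>=0.10

p-value bracket: p>=0.10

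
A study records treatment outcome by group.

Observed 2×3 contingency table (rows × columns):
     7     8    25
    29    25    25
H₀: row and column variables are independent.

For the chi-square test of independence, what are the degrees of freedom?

df = (r−1)(c−1) = (2−1)·(3−1) = 2

degrees of freedom = 2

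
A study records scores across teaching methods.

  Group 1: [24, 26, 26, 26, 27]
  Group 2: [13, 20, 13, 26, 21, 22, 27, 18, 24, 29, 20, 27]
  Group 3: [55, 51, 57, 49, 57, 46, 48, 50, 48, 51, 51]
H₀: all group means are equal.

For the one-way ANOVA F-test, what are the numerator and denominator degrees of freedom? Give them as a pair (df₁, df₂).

k = 3 groups, N = 28 total
df = (k−1, N−k) = (3−1, 28−3) = (2, 25)

degrees of freedom = [2, 25]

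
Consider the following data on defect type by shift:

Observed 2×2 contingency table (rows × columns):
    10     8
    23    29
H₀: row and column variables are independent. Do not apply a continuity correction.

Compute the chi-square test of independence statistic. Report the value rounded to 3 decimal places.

test statistic = 0.688

Row totals [18, 52], col totals [33, 37], n=70
χ² = (10−8.49)²/8.49 + (8−9.51)²/9.51 + (23−24.51)²/24.51 + (29−27.49)²/27.49 = 0.6882
df = 1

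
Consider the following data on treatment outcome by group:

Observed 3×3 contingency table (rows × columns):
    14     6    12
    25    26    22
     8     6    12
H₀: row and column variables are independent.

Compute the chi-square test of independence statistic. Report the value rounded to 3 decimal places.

Row totals [32, 73, 26], col totals [47, 38, 46], n=131
χ² = (14−11.48)²/11.48 + (6−9.28)²/9.28 + (12−11.24)²/11.24 + (25−26.19)²/26.19 + (26−21.18)²/21.18 + (22−25.63)²/25.63 + (8−9.33)²/9.33 + (6−7.54)²/7.54 + (12−9.13)²/9.13 = 4.8404
df = 4

test statistic = 4.840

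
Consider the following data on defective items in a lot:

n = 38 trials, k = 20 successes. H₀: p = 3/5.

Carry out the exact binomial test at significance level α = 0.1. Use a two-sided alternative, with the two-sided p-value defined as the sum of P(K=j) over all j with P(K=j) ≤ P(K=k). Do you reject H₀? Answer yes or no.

reject H₀: no

Exact binomial: n=38, k=20, p₀=3/5=0.6000
P(X=j) = C(n,j)·p₀^j·(1−p₀)^(n−j); p = Σ P(X=j) over j with P(X=j) ≤ P(X=20)
p-value (two-sided) = 0.40831
At α=0.1: p ≥ α → fail to reject H₀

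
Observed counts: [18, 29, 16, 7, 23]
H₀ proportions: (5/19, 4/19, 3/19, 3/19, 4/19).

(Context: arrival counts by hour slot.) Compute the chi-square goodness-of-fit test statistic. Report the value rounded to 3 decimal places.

test statistic = 10.982

n = 93; E_i = n·p_i = [24.47, 19.58, 14.68, 14.68, 19.58]
χ² = (18−24.47)²/24.47 + (29−19.58)²/19.58 + (16−14.68)²/14.68 + (7−14.68)²/14.68 + (23−19.58)²/19.58 = 10.9824
df = 4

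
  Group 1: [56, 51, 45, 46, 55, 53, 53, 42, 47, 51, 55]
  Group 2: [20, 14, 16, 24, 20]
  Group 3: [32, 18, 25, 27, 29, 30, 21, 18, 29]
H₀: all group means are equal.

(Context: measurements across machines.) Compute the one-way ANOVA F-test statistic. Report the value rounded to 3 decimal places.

Group means [50.36, 18.80, 25.44], grand mean 35.080
SSB = Σnᵢ(x̄ᵢ−x̄)² = 4730.272; SSW = ΣΣ(x−x̄ᵢ)² = 501.568
MSB = 4730.272/2 = 2365.1362; MSW = 501.568/22 = 22.7985
F = MSB/MSW = 103.7407
df = (2, 22)

test statistic = 103.741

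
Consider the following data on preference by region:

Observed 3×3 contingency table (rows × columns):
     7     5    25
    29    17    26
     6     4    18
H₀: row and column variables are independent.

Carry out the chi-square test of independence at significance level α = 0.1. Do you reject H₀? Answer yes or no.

reject H₀: yes

Row totals [37, 72, 28], col totals [42, 26, 69], n=137
χ² = (7−11.34)²/11.34 + (5−7.02)²/7.02 + (25−18.64)²/18.64 + (29−22.07)²/22.07 + (17−13.66)²/13.66 + (26−36.26)²/36.26 + (6−8.58)²/8.58 + (4−5.31)²/5.31 + (18−14.10)²/14.10 = 12.4918
df = 4
p-value (upper-tail) = 0.01405
At α=0.1: p < α → reject H₀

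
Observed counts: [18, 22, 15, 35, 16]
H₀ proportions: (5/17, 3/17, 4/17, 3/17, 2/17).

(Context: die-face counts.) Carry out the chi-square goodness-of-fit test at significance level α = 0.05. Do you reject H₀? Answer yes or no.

reject H₀: yes

n = 106; E_i = n·p_i = [31.18, 18.71, 24.94, 18.71, 12.47]
χ² = (18−31.18)²/31.18 + (22−18.71)²/18.71 + (15−24.94)²/24.94 + (35−18.71)²/18.71 + (16−12.47)²/12.47 = 25.3036
df = 4
p-value (upper-tail) = 0.00004
At α=0.05: p < α → reject H₀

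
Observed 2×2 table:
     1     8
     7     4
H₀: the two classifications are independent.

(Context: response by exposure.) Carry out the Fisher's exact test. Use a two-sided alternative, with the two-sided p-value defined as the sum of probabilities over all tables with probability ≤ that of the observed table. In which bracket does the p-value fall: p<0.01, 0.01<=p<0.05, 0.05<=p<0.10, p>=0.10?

Margins: r₁=9, r₂=11, c₁=8, c₂=12, n=20
p_obs = C(9,1)·C(11,7)/C(20,8); sum pmf over tables with pmf ≤ p_obs
p-value (two-sided) = 0.02810
→ bracket: 0.01<=p<0.05

p-value bracket: 0.01<=p<0.05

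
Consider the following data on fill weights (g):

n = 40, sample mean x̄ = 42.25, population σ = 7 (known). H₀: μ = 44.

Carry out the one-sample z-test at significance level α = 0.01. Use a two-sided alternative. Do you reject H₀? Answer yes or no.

SE = σ/√n = 7/√40 = 1.1068
z = (x̄−μ₀)/SE = (42.25−44)/1.1068 = -1.5811
p-value (two-sided) = 0.11385
At α=0.01: p ≥ α → fail to reject H₀

reject H₀: no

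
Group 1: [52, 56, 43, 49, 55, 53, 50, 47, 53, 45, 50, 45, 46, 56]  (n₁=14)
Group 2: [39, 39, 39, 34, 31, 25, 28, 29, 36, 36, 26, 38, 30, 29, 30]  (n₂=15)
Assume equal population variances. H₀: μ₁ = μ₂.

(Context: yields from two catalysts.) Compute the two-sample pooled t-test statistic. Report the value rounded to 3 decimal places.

x̄₁=50.000, s₁=4.332, n₁=14
x̄₂=32.600, s₂=4.940, n₂=15
s_p² = [13·4.332² + 14·4.940²]/27 = 21.6889
SE = √(s_p²·(1/14+1/15)) = 1.7306
t = (50.000−32.600)/1.7306 = 10.0541
df = 27

test statistic = 10.054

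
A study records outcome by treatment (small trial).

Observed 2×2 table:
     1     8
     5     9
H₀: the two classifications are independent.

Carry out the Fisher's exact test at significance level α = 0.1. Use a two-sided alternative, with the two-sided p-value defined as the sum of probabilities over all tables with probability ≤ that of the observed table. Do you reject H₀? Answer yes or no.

Margins: r₁=9, r₂=14, c₁=6, c₂=17, n=23
p_obs = C(9,1)·C(14,5)/C(23,6); sum pmf over tables with pmf ≤ p_obs
p-value (two-sided) = 0.34013
At α=0.1: p ≥ α → fail to reject H₀

reject H₀: no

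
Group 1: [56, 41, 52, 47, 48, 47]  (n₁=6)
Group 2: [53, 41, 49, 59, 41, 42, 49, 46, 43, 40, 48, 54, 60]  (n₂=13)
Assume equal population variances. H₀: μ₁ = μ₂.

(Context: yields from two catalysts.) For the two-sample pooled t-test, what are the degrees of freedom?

df = n₁ + n₂ − 2 = 6 + 13 − 2 = 17

degrees of freedom = 17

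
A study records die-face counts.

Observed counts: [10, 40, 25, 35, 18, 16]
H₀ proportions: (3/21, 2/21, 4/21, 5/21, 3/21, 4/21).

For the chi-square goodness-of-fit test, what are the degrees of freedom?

degrees of freedom = 5

df = k − 1 = 6 − 1 = 5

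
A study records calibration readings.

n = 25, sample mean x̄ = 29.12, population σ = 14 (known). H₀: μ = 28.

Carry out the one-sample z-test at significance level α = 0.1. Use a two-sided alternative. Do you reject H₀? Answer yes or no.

reject H₀: no

SE = σ/√n = 14/√25 = 2.8000
z = (x̄−μ₀)/SE = (29.12−28)/2.8000 = 0.4000
p-value (two-sided) = 0.68916
At α=0.1: p ≥ α → fail to reject H₀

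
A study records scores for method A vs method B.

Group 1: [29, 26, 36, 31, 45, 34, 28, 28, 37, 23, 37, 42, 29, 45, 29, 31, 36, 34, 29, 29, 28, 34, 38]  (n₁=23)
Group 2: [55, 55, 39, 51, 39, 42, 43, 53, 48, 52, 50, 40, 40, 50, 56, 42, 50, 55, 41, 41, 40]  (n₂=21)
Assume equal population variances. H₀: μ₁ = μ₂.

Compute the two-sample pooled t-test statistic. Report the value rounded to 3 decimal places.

test statistic = -7.532

x̄₁=32.957, s₁=5.874, n₁=23
x̄₂=46.762, s₂=6.284, n₂=21
s_p² = [22·5.874² + 20·6.284²]/42 = 36.8754
SE = √(s_p²·(1/23+1/21)) = 1.8328
t = (32.957−46.762)/1.8328 = -7.5323
df = 42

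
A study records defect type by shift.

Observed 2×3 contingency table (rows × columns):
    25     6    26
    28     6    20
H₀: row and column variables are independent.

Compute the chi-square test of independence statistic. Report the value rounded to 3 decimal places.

Row totals [57, 54], col totals [53, 12, 46], n=111
χ² = (25−27.22)²/27.22 + (6−6.16)²/6.16 + (26−23.62)²/23.62 + (28−25.78)²/25.78 + (6−5.84)²/5.84 + (20−22.38)²/22.38 = 0.8720
df = 2

test statistic = 0.872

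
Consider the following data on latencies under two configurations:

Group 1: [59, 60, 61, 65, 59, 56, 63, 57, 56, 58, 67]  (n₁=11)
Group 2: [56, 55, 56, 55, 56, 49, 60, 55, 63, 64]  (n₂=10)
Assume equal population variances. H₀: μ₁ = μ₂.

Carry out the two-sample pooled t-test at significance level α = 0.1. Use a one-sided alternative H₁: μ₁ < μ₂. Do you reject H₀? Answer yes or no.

x̄₁=60.091, s₁=3.618, n₁=11
x̄₂=56.900, s₂=4.383, n₂=10
s_p² = [10·3.618² + 9·4.383²]/19 = 15.9900
SE = √(s_p²·(1/11+1/10)) = 1.7472
t = (60.091−56.900)/1.7472 = 1.8263
df = 19
p-value (one-sided, H₁ less) = 0.95822
At α=0.1: p ≥ α → fail to reject H₀

reject H₀: no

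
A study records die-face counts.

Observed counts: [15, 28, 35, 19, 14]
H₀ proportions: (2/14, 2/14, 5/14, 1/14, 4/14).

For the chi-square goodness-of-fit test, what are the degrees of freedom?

df = k − 1 = 5 − 1 = 4

degrees of freedom = 4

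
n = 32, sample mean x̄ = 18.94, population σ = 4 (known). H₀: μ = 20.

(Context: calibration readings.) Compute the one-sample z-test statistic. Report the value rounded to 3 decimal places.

SE = σ/√n = 4/√32 = 0.7071
z = (x̄−μ₀)/SE = (18.94−20)/0.7071 = -1.4991

test statistic = -1.499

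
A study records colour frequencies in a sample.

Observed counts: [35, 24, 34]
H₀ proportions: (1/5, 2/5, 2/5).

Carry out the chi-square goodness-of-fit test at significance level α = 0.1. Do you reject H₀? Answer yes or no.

reject H₀: yes

n = 93; E_i = n·p_i = [18.60, 37.20, 37.20]
χ² = (35−18.60)²/18.60 + (24−37.20)²/37.20 + (34−37.20)²/37.20 = 19.4194
df = 2
p-value (upper-tail) = 0.00006
At α=0.1: p < α → reject H₀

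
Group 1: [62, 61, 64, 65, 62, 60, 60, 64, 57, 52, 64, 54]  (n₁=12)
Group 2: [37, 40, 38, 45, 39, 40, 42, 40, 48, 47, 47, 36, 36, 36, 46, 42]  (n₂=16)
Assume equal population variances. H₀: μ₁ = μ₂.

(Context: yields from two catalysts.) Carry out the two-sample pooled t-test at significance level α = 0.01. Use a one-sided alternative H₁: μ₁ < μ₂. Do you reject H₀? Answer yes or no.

x̄₁=60.417, s₁=4.144, n₁=12
x̄₂=41.188, s₂=4.246, n₂=16
s_p² = [11·4.144² + 15·4.246²]/26 = 17.6675
SE = √(s_p²·(1/12+1/16)) = 1.6051
t = (60.417−41.188)/1.6051 = 11.9797
df = 26
p-value (one-sided, H₁ less) = 1.00000
At α=0.01: p ≥ α → fail to reject H₀

reject H₀: no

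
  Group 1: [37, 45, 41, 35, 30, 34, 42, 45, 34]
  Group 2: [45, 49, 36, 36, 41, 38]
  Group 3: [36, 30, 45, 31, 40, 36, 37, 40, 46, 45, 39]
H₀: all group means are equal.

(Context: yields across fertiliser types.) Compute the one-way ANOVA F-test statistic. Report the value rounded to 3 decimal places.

test statistic = 0.503

Group means [38.11, 40.83, 38.64], grand mean 38.962
SSB = Σnᵢ(x̄ᵢ−x̄)² = 28.694; SSW = ΣΣ(x−x̄ᵢ)² = 656.268
MSB = 28.694/2 = 14.3469; MSW = 656.268/23 = 28.5334
F = MSB/MSW = 0.5028
df = (2, 23)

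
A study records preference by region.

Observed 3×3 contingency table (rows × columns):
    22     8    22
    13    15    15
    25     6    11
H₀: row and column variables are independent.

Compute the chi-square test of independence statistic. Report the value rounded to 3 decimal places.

Row totals [52, 43, 42], col totals [60, 29, 48], n=137
χ² = (22−22.77)²/22.77 + (8−11.01)²/11.01 + (22−18.22)²/18.22 + (13−18.83)²/18.83 + (15−9.10)²/9.10 + (15−15.07)²/15.07 + (25−18.39)²/18.39 + (6−8.89)²/8.89 + (11−14.72)²/14.72 = 11.5107
df = 4

test statistic = 11.511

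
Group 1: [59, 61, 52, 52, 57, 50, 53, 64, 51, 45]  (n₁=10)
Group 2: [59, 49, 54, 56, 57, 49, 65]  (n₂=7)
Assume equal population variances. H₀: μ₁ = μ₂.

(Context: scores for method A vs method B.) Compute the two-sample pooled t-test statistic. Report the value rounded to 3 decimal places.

test statistic = -0.417

x̄₁=54.400, s₁=5.739, n₁=10
x̄₂=55.571, s₂=5.653, n₂=7
s_p² = [9·5.739² + 6·5.653²]/15 = 32.5410
SE = √(s_p²·(1/10+1/7)) = 2.8112
t = (54.400−55.571)/2.8112 = -0.4167
df = 15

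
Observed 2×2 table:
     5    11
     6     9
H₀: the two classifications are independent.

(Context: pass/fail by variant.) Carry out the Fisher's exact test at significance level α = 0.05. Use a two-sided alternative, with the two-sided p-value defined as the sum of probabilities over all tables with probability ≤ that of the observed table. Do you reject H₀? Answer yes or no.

reject H₀: no

Margins: r₁=16, r₂=15, c₁=11, c₂=20, n=31
p_obs = C(16,5)·C(15,6)/C(31,11); sum pmf over tables with pmf ≤ p_obs
p-value (two-sided) = 0.71599
At α=0.05: p ≥ α → fail to reject H₀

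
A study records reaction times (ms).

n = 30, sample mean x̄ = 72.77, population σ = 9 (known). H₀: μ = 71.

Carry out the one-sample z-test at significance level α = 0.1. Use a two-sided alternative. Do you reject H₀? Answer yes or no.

SE = σ/√n = 9/√30 = 1.6432
z = (x̄−μ₀)/SE = (72.77−71)/1.6432 = 1.0772
p-value (two-sided) = 0.28140
At α=0.1: p ≥ α → fail to reject H₀

reject H₀: no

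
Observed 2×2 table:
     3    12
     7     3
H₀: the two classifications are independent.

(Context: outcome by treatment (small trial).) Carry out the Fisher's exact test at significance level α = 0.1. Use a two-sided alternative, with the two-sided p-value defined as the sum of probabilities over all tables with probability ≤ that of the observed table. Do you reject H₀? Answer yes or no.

Margins: r₁=15, r₂=10, c₁=10, c₂=15, n=25
p_obs = C(15,3)·C(10,7)/C(25,10); sum pmf over tables with pmf ≤ p_obs
p-value (two-sided) = 0.03443
At α=0.1: p < α → reject H₀

reject H₀: yes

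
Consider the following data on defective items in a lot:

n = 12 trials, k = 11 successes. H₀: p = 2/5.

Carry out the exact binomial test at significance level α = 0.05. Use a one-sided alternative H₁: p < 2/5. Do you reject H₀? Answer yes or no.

Exact binomial: n=12, k=11, p₀=2/5=0.4000
P(X≤11) from Σ C(n,i)·p₀^i·(1−p₀)^(n−i)
p-value (one-sided, H₁ less) = 0.99998
At α=0.05: p ≥ α → fail to reject H₀

reject H₀: no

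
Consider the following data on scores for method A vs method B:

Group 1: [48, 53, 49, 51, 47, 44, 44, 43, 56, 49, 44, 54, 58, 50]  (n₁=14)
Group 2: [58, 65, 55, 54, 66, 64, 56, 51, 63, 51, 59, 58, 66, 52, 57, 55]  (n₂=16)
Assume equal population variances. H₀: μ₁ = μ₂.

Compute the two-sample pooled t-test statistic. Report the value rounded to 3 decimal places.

test statistic = -4.822

x̄₁=49.286, s₁=4.730, n₁=14
x̄₂=58.125, s₂=5.239, n₂=16
s_p² = [13·4.730² + 15·5.239²]/28 = 25.0931
SE = √(s_p²·(1/14+1/16)) = 1.8332
t = (49.286−58.125)/1.8332 = -4.8217
df = 28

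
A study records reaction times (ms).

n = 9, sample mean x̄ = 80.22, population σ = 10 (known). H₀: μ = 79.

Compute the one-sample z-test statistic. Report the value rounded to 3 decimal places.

test statistic = 0.366

SE = σ/√n = 10/√9 = 3.3333
z = (x̄−μ₀)/SE = (80.22−79)/3.3333 = 0.3660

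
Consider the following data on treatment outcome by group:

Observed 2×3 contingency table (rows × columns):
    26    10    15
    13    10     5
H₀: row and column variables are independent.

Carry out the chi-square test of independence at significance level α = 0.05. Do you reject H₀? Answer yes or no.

Row totals [51, 28], col totals [39, 20, 20], n=79
χ² = (26−25.18)²/25.18 + (10−12.91)²/12.91 + (15−12.91)²/12.91 + (13−13.82)²/13.82 + (10−7.09)²/7.09 + (5−7.09)²/7.09 = 2.8814
df = 2
p-value (upper-tail) = 0.23677
At α=0.05: p ≥ α → fail to reject H₀

reject H₀: no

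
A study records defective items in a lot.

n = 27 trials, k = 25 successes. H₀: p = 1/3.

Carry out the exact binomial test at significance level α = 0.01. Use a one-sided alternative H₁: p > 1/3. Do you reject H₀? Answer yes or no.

reject H₀: yes

Exact binomial: n=27, k=25, p₀=1/3=0.3333
P(X≥25) from Σ C(n,i)·p₀^i·(1−p₀)^(n−i)
p-value (one-sided, H₁ greater) = 0.00000
At α=0.01: p < α → reject H₀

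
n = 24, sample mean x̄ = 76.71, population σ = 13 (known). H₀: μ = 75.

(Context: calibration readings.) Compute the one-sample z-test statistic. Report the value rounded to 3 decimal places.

test statistic = 0.644

SE = σ/√n = 13/√24 = 2.6536
z = (x̄−μ₀)/SE = (76.71−75)/2.6536 = 0.6444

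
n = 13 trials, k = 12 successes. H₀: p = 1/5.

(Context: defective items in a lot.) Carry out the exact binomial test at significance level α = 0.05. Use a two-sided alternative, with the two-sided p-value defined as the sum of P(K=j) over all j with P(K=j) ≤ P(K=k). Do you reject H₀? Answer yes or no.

reject H₀: yes

Exact binomial: n=13, k=12, p₀=1/5=0.2000
P(X=j) = C(n,j)·p₀^j·(1−p₀)^(n−j); p = Σ P(X=j) over j with P(X=j) ≤ P(X=12)
p-value (two-sided) = 0.00000
At α=0.05: p < α → reject H₀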